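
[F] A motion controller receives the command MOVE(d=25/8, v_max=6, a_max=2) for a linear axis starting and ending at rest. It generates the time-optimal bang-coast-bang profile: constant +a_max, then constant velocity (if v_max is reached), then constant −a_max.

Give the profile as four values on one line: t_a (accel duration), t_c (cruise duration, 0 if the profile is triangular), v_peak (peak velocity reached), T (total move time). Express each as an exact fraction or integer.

(v_max)²/a_max = 6²/2 = 18
25/8 < 18 ⇒ no cruise
v_peak = √(25/8·2) = √(25/4) = 5/2
t_a = (5/2)/2 = 5/4; t_c = 0
T = 2·5/4 = 5/2

t_a=5/4 t_c=0 v_peak=5/2 T=5/2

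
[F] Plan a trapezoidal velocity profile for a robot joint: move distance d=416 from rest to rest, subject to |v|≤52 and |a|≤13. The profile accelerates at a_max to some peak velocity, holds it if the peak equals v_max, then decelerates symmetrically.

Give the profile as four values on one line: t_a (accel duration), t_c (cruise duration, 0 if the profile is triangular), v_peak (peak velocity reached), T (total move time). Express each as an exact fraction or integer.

t_a=4 t_c=4 v_peak=52 T=12

(v_max)²/a_max = 52²/13 = 208
416 ≥ 208 ⇒ cruise phase
t_a = 52/13 = 4; v_peak = 52
d_cruise = 416 − 208 = 208; t_c = 208/52 = 4
T = 2·4 + 4 = 12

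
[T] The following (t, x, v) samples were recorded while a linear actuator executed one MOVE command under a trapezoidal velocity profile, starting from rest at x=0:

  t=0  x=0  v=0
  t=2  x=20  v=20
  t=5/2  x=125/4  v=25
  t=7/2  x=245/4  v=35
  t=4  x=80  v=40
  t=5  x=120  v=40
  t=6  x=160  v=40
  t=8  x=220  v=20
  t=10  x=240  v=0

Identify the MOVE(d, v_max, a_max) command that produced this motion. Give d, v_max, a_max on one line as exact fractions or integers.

d=240 v_max=40 a_max=10

final state: t=10, x=240, v=0 → d = 240
a_max = (20−0)/(2−0) = 10
max v = 40 over t∈[4,6] → v_max = 40
check: 40·(4+2) = 240 ✓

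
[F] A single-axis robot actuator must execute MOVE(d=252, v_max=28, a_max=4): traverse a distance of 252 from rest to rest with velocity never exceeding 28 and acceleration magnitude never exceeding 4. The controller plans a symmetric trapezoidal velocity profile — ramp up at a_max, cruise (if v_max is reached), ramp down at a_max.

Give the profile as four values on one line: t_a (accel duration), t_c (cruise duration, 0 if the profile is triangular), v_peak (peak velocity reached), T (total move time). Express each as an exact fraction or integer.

vₘ²/aₘ = 28²/4 = 196
252 ≥ 196 ⇒ cruise phase
t_a = 28/4 = 7; v_peak = 28
d_cruise = 252 − 196 = 56; t_c = 56/28 = 2
T = 2·7 + 2 = 16

t_a=7 t_c=2 v_peak=28 T=16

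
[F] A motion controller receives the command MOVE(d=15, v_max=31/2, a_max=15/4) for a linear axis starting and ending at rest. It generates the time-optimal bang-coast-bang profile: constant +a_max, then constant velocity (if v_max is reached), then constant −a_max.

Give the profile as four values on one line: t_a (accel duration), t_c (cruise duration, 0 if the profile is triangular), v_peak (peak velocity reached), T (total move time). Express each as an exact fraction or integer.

vₘ²/aₘ = (31/2)²/(15/4) = 961/15
15 < 961/15 so t_c = 0
v_peak = √(15·15/4) = √(225/4) = 15/2
t_a = (15/2)/(15/4) = 2; t_c = 0
T = 2·2 = 4

t_a=2 t_c=0 v_peak=15/2 T=4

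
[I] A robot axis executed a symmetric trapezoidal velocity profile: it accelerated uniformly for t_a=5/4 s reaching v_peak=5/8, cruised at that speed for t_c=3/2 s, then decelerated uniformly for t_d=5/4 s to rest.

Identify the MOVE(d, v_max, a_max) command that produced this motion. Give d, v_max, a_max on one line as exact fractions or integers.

a_max = (5/8)/(5/4) = 1/2
d_a = ½·5/8·5/4 = 25/64; d_c = 5/8·3/2 = 15/16
d = 2·25/64 + 15/16 = 55/32
t_c = 3/2 > 0 so v_max = 5/8

d=55/32 v_max=5/8 a_max=1/2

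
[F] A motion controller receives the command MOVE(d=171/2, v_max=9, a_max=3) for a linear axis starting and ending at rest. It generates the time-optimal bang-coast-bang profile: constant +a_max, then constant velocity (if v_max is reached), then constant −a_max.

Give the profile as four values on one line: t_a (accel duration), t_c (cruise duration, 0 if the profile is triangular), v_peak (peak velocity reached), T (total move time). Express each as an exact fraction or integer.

t_a=3 t_c=13/2 v_peak=9 T=25/2

vₘ²/aₘ = 9²/3 = 27
171/2 ≥ 27 so v_max reached
t_a = 9/3 = 3; v_peak = 9
d_cruise = 171/2 − 27 = 117/2; t_c = (117/2)/9 = 13/2
T = 2·3 + 13/2 = 25/2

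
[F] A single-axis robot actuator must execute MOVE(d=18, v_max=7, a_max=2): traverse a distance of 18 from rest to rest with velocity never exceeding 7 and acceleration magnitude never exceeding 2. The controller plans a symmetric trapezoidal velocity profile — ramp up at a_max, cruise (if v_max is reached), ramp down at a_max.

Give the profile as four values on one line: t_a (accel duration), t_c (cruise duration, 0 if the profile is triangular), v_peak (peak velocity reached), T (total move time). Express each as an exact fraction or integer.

v_max²/a_max = 7²/2 = 49/2
18 < 49/2 → triangular
v_peak = √(18·2) = √36 = 6
t_a = 6/2 = 3; t_c = 0
T = 2·3 = 6

t_a=3 t_c=0 v_peak=6 T=6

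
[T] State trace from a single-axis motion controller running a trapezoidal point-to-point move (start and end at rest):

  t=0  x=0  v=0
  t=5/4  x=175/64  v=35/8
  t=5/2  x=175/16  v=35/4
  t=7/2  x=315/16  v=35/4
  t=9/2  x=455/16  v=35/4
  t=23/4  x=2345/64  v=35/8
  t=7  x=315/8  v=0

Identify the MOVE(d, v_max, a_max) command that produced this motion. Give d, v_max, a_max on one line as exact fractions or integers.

final state: t=7, x=315/8, v=0 → d = 315/8
a_max = (35/8−0)/(5/4−0) = 7/2
max v = 35/4 over t∈[5/2,9/2] → v_max = 35/4
check: 35/4·(5/2+2) = 315/8 ✓

d=315/8 v_max=35/4 a_max=7/2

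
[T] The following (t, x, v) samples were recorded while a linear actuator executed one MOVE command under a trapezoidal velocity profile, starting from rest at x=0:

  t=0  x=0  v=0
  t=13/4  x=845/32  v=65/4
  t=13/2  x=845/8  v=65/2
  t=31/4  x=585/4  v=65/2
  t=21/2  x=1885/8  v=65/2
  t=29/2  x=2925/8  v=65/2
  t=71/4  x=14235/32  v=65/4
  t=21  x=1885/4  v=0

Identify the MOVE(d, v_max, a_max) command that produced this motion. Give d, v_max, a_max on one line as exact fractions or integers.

d=1885/4 v_max=65/2 a_max=5

final state: t=21, x=1885/4, v=0 → d = 1885/4
a_max = (65/4−0)/(13/4−0) = 5
max v = 65/2 over t∈[13/2,29/2] → v_max = 65/2
check: 65/2·(13/2+8) = 1885/4 ✓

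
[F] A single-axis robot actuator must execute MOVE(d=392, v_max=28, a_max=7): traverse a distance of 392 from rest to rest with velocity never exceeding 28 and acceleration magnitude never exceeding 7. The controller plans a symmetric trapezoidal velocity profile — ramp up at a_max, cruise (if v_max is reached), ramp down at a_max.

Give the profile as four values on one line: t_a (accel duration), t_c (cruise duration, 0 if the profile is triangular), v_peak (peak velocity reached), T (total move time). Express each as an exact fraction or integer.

t_a=4 t_c=10 v_peak=28 T=18

(v_max)²/a_max = 28²/7 = 112
392 ≥ 112 ⇒ cruise phase
t_a = 28/7 = 4; v_peak = 28
d_cruise = 392 − 112 = 280; t_c = 280/28 = 10
T = 2·4 + 10 = 18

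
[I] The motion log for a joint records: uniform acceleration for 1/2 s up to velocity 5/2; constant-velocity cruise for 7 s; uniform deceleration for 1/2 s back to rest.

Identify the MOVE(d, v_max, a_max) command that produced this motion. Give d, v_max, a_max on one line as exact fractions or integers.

a_max = (5/2)/(1/2) = 5
d_a = ½·5/2·1/2 = 5/8; d_c = 5/2·7 = 35/2
d = 2·5/8 + 35/2 = 75/4
t_c = 7 > 0 ⇒ limit active, v_max = 5/2

d=75/4 v_max=5/2 a_max=5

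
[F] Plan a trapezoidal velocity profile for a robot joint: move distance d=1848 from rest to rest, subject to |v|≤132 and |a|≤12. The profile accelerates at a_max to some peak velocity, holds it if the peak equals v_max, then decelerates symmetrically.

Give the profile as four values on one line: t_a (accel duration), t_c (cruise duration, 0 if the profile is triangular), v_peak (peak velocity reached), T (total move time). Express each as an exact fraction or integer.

t_a=11 t_c=3 v_peak=132 T=25

v_max²/a_max = 132²/12 = 1452
1848 ≥ 1452 → trapezoidal
t_a = 132/12 = 11; v_peak = 132
d_cruise = 1848 − 1452 = 396; t_c = 396/132 = 3
T = 2·11 + 3 = 25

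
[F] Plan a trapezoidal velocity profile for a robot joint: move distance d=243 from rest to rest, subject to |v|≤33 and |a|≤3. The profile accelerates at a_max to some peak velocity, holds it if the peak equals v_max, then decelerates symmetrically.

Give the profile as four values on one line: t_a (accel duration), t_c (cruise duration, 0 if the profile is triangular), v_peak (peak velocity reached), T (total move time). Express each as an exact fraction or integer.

t_a=9 t_c=0 v_peak=27 T=18

vₘ²/aₘ = 33²/3 = 363
243 < 363 so t_c = 0
v_peak = √(243·3) = √729 = 27
t_a = 27/3 = 9; t_c = 0
T = 2·9 = 18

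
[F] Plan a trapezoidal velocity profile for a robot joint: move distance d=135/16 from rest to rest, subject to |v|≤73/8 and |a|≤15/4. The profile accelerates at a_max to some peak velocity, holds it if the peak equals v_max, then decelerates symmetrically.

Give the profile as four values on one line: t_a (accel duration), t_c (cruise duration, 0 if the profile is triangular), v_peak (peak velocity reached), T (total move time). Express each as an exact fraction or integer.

t_a=3/2 t_c=0 v_peak=45/8 T=3

(v_max)²/a_max = (73/8)²/(15/4) = 5329/240
135/16 < 5329/240 → triangular
v_peak = √(135/16·15/4) = √(2025/64) = 45/8
t_a = (45/8)/(15/4) = 3/2; t_c = 0
T = 2·3/2 = 3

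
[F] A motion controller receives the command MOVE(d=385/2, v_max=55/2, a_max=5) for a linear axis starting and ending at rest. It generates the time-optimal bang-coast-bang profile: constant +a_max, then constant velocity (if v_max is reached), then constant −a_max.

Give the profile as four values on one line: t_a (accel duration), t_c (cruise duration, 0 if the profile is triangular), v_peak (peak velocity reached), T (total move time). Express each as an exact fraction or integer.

v_max²/a_max = (55/2)²/5 = 605/4
385/2 ≥ 605/4 ⇒ cruise phase
t_a = (55/2)/5 = 11/2; v_peak = 55/2
d_cruise = 385/2 − 605/4 = 165/4; t_c = (165/4)/(55/2) = 3/2
T = 2·11/2 + 3/2 = 25/2

t_a=11/2 t_c=3/2 v_peak=55/2 T=25/2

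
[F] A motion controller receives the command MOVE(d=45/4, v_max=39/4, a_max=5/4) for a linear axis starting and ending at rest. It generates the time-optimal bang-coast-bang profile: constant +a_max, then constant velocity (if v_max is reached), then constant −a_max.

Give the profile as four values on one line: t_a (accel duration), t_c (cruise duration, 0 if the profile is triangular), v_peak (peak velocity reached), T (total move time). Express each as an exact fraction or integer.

vₘ²/aₘ = (39/4)²/(5/4) = 1521/20
45/4 < 1521/20 so t_c = 0
v_peak = √(45/4·5/4) = √(225/16) = 15/4
t_a = (15/4)/(5/4) = 3; t_c = 0
T = 2·3 = 6

t_a=3 t_c=0 v_peak=15/4 T=6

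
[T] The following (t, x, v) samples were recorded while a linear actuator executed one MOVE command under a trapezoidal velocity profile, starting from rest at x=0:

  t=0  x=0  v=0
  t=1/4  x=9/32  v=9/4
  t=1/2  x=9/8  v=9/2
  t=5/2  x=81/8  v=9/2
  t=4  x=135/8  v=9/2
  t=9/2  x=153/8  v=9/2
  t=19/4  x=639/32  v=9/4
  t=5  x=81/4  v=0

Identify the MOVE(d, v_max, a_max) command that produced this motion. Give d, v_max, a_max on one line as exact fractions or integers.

final state: t=5, x=81/4, v=0 → d = 81/4
a_max = (9/4−0)/(1/4−0) = 9
max v = 9/2 over t∈[1/2,9/2] → v_max = 9/2
check: 9/2·(1/2+4) = 81/4 ✓

d=81/4 v_max=9/2 a_max=9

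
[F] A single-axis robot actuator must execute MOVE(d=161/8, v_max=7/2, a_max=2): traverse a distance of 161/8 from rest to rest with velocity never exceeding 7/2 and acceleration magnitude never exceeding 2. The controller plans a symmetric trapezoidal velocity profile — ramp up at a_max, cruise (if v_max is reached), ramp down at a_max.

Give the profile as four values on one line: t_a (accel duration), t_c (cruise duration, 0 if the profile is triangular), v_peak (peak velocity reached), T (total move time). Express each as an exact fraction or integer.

(v_max)²/a_max = (7/2)²/2 = 49/8
161/8 ≥ 49/8 ⇒ cruise phase
t_a = (7/2)/2 = 7/4; v_peak = 7/2
d_cruise = 161/8 − 49/8 = 14; t_c = 14/(7/2) = 4
T = 2·7/4 + 4 = 15/2

t_a=7/4 t_c=4 v_peak=7/2 T=15/2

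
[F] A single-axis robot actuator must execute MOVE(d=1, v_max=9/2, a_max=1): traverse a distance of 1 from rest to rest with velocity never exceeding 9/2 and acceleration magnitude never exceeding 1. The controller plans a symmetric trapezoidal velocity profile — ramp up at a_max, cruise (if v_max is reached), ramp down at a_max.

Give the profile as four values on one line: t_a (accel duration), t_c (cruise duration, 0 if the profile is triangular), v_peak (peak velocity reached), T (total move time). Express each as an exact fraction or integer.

t_a=1 t_c=0 v_peak=1 T=2

v_max²/a_max = (9/2)²/1 = 81/4
1 < 81/4 → triangular
v_peak = √(1·1) = √1 = 1
t_a = 1/1 = 1; t_c = 0
T = 2·1 = 2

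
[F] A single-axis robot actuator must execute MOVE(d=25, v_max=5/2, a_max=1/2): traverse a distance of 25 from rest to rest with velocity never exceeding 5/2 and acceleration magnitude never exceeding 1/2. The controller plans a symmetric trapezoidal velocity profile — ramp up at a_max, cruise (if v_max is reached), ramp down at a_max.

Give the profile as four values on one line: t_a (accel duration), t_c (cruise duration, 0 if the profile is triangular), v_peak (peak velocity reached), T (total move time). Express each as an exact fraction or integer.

vₘ²/aₘ = (5/2)²/(1/2) = 25/2
25 ≥ 25/2 ⇒ cruise phase
t_a = (5/2)/(1/2) = 5; v_peak = 5/2
d_cruise = 25 − 25/2 = 25/2; t_c = (25/2)/(5/2) = 5
T = 2·5 + 5 = 15

t_a=5 t_c=5 v_peak=5/2 T=15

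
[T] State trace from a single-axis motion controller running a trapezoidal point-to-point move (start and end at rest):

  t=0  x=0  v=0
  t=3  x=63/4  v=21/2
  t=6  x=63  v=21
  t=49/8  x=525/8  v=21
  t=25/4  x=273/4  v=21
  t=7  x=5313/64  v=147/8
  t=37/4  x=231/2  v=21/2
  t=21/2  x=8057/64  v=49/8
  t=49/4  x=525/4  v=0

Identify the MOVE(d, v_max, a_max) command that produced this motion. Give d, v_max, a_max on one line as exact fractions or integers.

final state: t=49/4, x=525/4, v=0 → d = 525/4
a_max = (21/2−0)/(3−0) = 7/2
max v = 21 over t∈[6,25/4] → v_max = 21
check: 21·(6+1/4) = 525/4 ✓

d=525/4 v_max=21 a_max=7/2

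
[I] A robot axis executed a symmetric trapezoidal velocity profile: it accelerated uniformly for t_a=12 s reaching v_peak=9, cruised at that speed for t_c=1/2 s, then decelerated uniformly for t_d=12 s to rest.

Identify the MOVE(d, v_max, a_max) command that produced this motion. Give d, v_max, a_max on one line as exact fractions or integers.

a_max = 9/12 = 3/4
d_a = ½·9·12 = 54; d_c = 9·1/2 = 9/2
d = 2·54 + 9/2 = 225/2
t_c = 1/2 > 0 ⇒ limit active, v_max = 9

d=225/2 v_max=9 a_max=3/4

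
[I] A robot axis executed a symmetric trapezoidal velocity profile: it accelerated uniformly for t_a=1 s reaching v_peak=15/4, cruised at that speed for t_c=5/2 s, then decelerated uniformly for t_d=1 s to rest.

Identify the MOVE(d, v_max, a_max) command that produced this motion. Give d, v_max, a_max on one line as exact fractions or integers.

a_max = (15/4)/1 = 15/4
d_a = ½·15/4·1 = 15/8; d_c = 15/4·5/2 = 75/8
d = 2·15/8 + 75/8 = 105/8
t_c = 5/2 > 0 so v_max = 15/4

d=105/8 v_max=15/4 a_max=15/4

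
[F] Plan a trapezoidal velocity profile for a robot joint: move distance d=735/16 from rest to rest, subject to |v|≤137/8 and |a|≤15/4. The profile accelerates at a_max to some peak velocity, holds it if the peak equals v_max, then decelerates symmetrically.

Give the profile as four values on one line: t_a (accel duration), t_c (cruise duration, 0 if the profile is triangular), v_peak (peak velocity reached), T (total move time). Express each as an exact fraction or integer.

(v_max)²/a_max = (137/8)²/(15/4) = 18769/240
735/16 < 18769/240 ⇒ no cruise
v_peak = √(735/16·15/4) = √(11025/64) = 105/8
t_a = (105/8)/(15/4) = 7/2; t_c = 0
T = 2·7/2 = 7

t_a=7/2 t_c=0 v_peak=105/8 T=7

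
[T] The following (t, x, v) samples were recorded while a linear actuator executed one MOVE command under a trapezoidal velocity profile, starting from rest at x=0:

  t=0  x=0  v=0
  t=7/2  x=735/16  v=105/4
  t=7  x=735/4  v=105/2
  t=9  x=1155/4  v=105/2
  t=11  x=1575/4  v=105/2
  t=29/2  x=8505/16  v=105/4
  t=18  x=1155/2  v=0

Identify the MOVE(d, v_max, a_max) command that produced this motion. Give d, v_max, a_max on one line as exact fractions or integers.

final state: t=18, x=1155/2, v=0 → d = 1155/2
a_max = (105/4−0)/(7/2−0) = 15/2
max v = 105/2 over t∈[7,11] → v_max = 105/2
check: 105/2·(7+4) = 1155/2 ✓

d=1155/2 v_max=105/2 a_max=15/2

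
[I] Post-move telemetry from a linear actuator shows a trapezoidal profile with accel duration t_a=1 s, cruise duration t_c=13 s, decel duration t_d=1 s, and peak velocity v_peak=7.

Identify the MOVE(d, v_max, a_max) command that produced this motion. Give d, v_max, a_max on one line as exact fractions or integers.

d=98 v_max=7 a_max=7

a_max = 7/1 = 7
d_a = ½·7·1 = 7/2; d_c = 7·13 = 91
d = 2·7/2 + 91 = 98
t_c = 13 > 0 ⇒ limit active, v_max = 7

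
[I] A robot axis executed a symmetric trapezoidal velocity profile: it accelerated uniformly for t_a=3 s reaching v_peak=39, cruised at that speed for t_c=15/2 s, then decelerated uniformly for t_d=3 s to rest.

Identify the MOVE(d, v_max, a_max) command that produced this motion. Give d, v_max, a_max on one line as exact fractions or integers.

d=819/2 v_max=39 a_max=13

a_max = 39/3 = 13
d_a = ½·39·3 = 117/2; d_c = 39·15/2 = 585/2
d = 2·117/2 + 585/2 = 819/2
t_c = 15/2 > 0 → v_max = v_peak = 39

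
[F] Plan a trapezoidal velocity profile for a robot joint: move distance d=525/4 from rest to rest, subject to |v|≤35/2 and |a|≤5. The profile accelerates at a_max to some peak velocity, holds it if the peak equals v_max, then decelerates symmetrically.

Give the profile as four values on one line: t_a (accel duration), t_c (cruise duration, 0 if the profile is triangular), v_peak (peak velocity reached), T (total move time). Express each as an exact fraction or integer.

vₘ²/aₘ = (35/2)²/5 = 245/4
525/4 ≥ 245/4 ⇒ cruise phase
t_a = (35/2)/5 = 7/2; v_peak = 35/2
d_cruise = 525/4 − 245/4 = 70; t_c = 70/(35/2) = 4
T = 2·7/2 + 4 = 11

t_a=7/2 t_c=4 v_peak=35/2 T=11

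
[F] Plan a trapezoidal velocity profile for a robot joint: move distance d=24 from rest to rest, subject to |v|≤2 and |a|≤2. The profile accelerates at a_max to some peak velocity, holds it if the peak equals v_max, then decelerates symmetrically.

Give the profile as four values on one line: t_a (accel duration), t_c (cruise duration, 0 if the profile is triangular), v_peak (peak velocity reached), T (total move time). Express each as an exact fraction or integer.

t_a=1 t_c=11 v_peak=2 T=13

vₘ²/aₘ = 2²/2 = 2
24 ≥ 2 ⇒ cruise phase
t_a = 2/2 = 1; v_peak = 2
d_cruise = 24 − 2 = 22; t_c = 22/2 = 11
T = 2·1 + 11 = 13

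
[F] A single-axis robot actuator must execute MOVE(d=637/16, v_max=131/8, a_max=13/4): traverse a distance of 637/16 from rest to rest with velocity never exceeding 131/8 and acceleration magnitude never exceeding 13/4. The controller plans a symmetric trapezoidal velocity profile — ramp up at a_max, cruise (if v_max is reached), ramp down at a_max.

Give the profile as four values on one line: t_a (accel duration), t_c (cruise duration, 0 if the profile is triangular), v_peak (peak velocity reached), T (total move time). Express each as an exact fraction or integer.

(v_max)²/a_max = (131/8)²/(13/4) = 17161/208
637/16 < 17161/208 → triangular
v_peak = √(637/16·13/4) = √(8281/64) = 91/8
t_a = (91/8)/(13/4) = 7/2; t_c = 0
T = 2·7/2 = 7

t_a=7/2 t_c=0 v_peak=91/8 T=7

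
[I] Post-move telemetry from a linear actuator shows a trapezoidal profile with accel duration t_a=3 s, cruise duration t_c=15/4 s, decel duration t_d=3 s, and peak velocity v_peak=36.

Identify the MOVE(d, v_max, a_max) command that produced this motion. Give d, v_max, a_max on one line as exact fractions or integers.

a_max = 36/3 = 12
d_a = ½·36·3 = 54; d_c = 36·15/4 = 135
d = 2·54 + 135 = 243
t_c = 15/4 > 0 ⇒ limit active, v_max = 36

d=243 v_max=36 a_max=12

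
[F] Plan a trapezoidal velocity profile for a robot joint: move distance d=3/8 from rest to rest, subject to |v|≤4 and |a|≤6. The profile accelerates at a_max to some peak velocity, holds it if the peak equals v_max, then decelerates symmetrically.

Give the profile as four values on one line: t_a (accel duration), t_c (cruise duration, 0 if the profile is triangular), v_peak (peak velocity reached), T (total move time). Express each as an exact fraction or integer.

vₘ²/aₘ = 4²/6 = 8/3
3/8 < 8/3 ⇒ no cruise
v_peak = √(3/8·6) = √(9/4) = 3/2
t_a = (3/2)/6 = 1/4; t_c = 0
T = 2·1/4 = 1/2

t_a=1/4 t_c=0 v_peak=3/2 T=1/2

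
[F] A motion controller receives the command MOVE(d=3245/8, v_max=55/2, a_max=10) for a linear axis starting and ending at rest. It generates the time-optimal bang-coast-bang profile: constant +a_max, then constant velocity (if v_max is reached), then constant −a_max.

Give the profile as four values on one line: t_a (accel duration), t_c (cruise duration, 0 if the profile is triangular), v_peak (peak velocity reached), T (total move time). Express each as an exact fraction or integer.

vₘ²/aₘ = (55/2)²/10 = 605/8
3245/8 ≥ 605/8 ⇒ cruise phase
t_a = (55/2)/10 = 11/4; v_peak = 55/2
d_cruise = 3245/8 − 605/8 = 330; t_c = 330/(55/2) = 12
T = 2·11/4 + 12 = 35/2

t_a=11/4 t_c=12 v_peak=55/2 T=35/2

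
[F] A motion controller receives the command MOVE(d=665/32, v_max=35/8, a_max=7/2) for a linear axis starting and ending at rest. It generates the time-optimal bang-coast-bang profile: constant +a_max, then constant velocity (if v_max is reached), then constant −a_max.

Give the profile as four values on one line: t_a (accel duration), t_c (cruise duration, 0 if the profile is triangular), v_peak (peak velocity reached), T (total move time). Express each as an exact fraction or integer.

t_a=5/4 t_c=7/2 v_peak=35/8 T=6

vₘ²/aₘ = (35/8)²/(7/2) = 175/32
665/32 ≥ 175/32 ⇒ cruise phase
t_a = (35/8)/(7/2) = 5/4; v_peak = 35/8
d_cruise = 665/32 − 175/32 = 245/16; t_c = (245/16)/(35/8) = 7/2
T = 2·5/4 + 7/2 = 6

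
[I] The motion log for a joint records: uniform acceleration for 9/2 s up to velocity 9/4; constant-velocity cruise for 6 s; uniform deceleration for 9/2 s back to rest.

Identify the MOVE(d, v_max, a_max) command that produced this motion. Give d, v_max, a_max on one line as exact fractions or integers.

a_max = (9/4)/(9/2) = 1/2
d_a = ½·9/4·9/2 = 81/16; d_c = 9/4·6 = 27/2
d = 2·81/16 + 27/2 = 189/8
t_c = 6 > 0 ⇒ limit active, v_max = 9/4

d=189/8 v_max=9/4 a_max=1/2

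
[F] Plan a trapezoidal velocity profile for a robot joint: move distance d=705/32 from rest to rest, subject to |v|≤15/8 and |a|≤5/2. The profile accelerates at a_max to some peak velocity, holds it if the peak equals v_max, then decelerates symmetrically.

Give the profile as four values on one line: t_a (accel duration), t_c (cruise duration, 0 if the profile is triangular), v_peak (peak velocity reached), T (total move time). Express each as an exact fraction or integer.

(v_max)²/a_max = (15/8)²/(5/2) = 45/32
705/32 ≥ 45/32 ⇒ cruise phase
t_a = (15/8)/(5/2) = 3/4; v_peak = 15/8
d_cruise = 705/32 − 45/32 = 165/8; t_c = (165/8)/(15/8) = 11
T = 2·3/4 + 11 = 25/2

t_a=3/4 t_c=11 v_peak=15/8 T=25/2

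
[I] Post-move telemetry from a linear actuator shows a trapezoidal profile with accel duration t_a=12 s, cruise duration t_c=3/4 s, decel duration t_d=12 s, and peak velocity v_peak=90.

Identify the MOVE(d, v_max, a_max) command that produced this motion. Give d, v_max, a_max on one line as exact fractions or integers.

d=2295/2 v_max=90 a_max=15/2

a_max = 90/12 = 15/2
d_a = ½·90·12 = 540; d_c = 90·3/4 = 135/2
d = 2·540 + 135/2 = 2295/2
t_c = 3/4 > 0 ⇒ limit active, v_max = 90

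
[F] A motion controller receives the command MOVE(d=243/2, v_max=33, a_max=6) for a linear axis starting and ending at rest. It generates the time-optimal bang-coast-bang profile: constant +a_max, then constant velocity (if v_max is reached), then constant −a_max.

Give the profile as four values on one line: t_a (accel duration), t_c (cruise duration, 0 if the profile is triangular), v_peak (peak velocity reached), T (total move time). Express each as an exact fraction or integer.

v_max²/a_max = 33²/6 = 363/2
243/2 < 363/2 → triangular
v_peak = √(243/2·6) = √729 = 27
t_a = 27/6 = 9/2; t_c = 0
T = 2·9/2 = 9

t_a=9/2 t_c=0 v_peak=27 T=9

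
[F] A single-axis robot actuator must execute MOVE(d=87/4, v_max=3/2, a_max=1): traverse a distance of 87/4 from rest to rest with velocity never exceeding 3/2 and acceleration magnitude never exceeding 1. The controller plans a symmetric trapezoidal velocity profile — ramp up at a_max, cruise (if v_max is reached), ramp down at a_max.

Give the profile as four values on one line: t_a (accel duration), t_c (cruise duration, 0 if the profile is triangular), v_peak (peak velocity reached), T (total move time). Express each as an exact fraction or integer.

vₘ²/aₘ = (3/2)²/1 = 9/4
87/4 ≥ 9/4 → trapezoidal
t_a = (3/2)/1 = 3/2; v_peak = 3/2
d_cruise = 87/4 − 9/4 = 39/2; t_c = (39/2)/(3/2) = 13
T = 2·3/2 + 13 = 16

t_a=3/2 t_c=13 v_peak=3/2 T=16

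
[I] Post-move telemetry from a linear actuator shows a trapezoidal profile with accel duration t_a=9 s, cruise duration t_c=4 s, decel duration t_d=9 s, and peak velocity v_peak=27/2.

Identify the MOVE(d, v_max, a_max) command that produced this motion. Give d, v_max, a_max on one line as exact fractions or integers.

a_max = (27/2)/9 = 3/2
d_a = ½·27/2·9 = 243/4; d_c = 27/2·4 = 54
d = 2·243/4 + 54 = 351/2
t_c = 4 > 0 ⇒ limit active, v_max = 27/2

d=351/2 v_max=27/2 a_max=3/2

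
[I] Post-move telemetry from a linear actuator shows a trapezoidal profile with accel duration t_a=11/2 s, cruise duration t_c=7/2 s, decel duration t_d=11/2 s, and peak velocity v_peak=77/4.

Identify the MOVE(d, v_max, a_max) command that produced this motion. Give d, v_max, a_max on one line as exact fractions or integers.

a_max = (77/4)/(11/2) = 7/2
d_a = ½·77/4·11/2 = 847/16; d_c = 77/4·7/2 = 539/8
d = 2·847/16 + 539/8 = 693/4
t_c = 7/2 > 0 so v_max = 77/4

d=693/4 v_max=77/4 a_max=7/2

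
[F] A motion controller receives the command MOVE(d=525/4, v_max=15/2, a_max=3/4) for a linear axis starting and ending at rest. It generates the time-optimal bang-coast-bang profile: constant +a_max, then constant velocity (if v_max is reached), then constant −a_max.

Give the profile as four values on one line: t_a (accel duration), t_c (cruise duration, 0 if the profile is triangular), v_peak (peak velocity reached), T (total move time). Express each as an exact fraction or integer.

t_a=10 t_c=15/2 v_peak=15/2 T=55/2

vₘ²/aₘ = (15/2)²/(3/4) = 75
525/4 ≥ 75 so v_max reached
t_a = (15/2)/(3/4) = 10; v_peak = 15/2
d_cruise = 525/4 − 75 = 225/4; t_c = (225/4)/(15/2) = 15/2
T = 2·10 + 15/2 = 55/2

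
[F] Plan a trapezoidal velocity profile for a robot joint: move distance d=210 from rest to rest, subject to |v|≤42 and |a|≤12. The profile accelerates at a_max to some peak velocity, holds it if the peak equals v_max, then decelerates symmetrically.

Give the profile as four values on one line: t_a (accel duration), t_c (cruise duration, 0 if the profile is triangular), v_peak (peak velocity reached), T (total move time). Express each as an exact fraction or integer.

t_a=7/2 t_c=3/2 v_peak=42 T=17/2

v_max²/a_max = 42²/12 = 147
210 ≥ 147 so v_max reached
t_a = 42/12 = 7/2; v_peak = 42
d_cruise = 210 − 147 = 63; t_c = 63/42 = 3/2
T = 2·7/2 + 3/2 = 17/2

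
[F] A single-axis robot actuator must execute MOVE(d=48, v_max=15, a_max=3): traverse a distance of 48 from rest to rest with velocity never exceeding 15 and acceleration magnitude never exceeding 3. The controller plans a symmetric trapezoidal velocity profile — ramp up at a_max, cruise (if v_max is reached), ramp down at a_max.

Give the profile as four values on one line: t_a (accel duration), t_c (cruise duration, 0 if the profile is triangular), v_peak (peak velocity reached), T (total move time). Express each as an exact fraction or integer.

t_a=4 t_c=0 v_peak=12 T=8

vₘ²/aₘ = 15²/3 = 75
48 < 75 → triangular
v_peak = √(48·3) = √144 = 12
t_a = 12/3 = 4; t_c = 0
T = 2·4 = 8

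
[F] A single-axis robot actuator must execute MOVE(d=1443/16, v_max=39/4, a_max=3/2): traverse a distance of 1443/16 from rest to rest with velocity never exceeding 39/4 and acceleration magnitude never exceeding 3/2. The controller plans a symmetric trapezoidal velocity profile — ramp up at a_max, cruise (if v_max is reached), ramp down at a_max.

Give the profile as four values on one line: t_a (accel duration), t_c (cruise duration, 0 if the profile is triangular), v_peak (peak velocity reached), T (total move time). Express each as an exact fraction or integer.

t_a=13/2 t_c=11/4 v_peak=39/4 T=63/4

vₘ²/aₘ = (39/4)²/(3/2) = 507/8
1443/16 ≥ 507/8 ⇒ cruise phase
t_a = (39/4)/(3/2) = 13/2; v_peak = 39/4
d_cruise = 1443/16 − 507/8 = 429/16; t_c = (429/16)/(39/4) = 11/4
T = 2·13/2 + 11/4 = 63/4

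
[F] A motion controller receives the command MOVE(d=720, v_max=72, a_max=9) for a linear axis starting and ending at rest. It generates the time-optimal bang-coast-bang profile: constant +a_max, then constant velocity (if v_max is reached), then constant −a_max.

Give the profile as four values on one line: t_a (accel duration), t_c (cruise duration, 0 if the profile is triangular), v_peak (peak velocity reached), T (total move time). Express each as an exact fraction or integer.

(v_max)²/a_max = 72²/9 = 576
720 ≥ 576 ⇒ cruise phase
t_a = 72/9 = 8; v_peak = 72
d_cruise = 720 − 576 = 144; t_c = 144/72 = 2
T = 2·8 + 2 = 18

t_a=8 t_c=2 v_peak=72 T=18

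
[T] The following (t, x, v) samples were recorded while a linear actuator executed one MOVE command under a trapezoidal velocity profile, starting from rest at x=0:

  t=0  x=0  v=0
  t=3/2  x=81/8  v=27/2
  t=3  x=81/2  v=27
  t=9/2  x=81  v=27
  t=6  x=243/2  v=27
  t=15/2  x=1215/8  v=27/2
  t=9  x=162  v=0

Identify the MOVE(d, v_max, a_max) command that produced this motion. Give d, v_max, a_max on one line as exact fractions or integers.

d=162 v_max=27 a_max=9

final state: t=9, x=162, v=0 → d = 162
a_max = (27/2−0)/(3/2−0) = 9
max v = 27 over t∈[3,6] → v_max = 27
check: 27·(3+3) = 162 ✓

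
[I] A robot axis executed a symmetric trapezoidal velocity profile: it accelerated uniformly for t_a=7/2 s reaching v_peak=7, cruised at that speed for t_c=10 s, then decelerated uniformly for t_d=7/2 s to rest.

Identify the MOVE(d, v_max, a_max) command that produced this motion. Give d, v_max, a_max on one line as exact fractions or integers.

d=189/2 v_max=7 a_max=2

a_max = 7/(7/2) = 2
d_a = ½·7·7/2 = 49/4; d_c = 7·10 = 70
d = 2·49/4 + 70 = 189/2
t_c = 10 > 0 → v_max = v_peak = 7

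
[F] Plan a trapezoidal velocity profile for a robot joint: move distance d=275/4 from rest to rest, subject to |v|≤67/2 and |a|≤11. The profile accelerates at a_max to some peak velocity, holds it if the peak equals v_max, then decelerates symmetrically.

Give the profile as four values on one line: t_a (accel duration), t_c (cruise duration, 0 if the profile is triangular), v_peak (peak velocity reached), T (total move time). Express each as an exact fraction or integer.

t_a=5/2 t_c=0 v_peak=55/2 T=5

(v_max)²/a_max = (67/2)²/11 = 4489/44
275/4 < 4489/44 → triangular
v_peak = √(275/4·11) = √(3025/4) = 55/2
t_a = (55/2)/11 = 5/2; t_c = 0
T = 2·5/2 = 5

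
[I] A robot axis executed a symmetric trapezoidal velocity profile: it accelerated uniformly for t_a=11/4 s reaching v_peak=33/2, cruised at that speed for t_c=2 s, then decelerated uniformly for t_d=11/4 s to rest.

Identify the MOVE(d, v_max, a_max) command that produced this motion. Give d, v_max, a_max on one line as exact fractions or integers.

d=627/8 v_max=33/2 a_max=6

a_max = (33/2)/(11/4) = 6
d_a = ½·33/2·11/4 = 363/16; d_c = 33/2·2 = 33
d = 2·363/16 + 33 = 627/8
t_c = 2 > 0 so v_max = 33/2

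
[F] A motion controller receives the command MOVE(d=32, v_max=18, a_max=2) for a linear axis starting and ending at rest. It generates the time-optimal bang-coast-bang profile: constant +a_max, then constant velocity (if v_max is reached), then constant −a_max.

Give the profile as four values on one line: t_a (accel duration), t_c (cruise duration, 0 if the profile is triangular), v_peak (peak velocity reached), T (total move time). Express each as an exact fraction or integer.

t_a=4 t_c=0 v_peak=8 T=8

vₘ²/aₘ = 18²/2 = 162
32 < 162 ⇒ no cruise
v_peak = √(32·2) = √64 = 8
t_a = 8/2 = 4; t_c = 0
T = 2·4 = 8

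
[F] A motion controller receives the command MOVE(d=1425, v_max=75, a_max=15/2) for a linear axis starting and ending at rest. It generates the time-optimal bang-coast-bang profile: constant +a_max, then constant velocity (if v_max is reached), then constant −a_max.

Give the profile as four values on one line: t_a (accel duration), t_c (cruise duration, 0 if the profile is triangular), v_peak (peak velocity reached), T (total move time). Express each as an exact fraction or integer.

vₘ²/aₘ = 75²/(15/2) = 750
1425 ≥ 750 ⇒ cruise phase
t_a = 75/(15/2) = 10; v_peak = 75
d_cruise = 1425 − 750 = 675; t_c = 675/75 = 9
T = 2·10 + 9 = 29

t_a=10 t_c=9 v_peak=75 T=29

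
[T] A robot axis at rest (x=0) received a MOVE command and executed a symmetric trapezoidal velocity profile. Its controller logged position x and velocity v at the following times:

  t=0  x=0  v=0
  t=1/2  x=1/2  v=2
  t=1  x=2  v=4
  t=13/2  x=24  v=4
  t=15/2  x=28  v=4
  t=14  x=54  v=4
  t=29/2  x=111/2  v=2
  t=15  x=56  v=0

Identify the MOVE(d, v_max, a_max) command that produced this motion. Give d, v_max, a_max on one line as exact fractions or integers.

d=56 v_max=4 a_max=4

final state: t=15, x=56, v=0 → d = 56
a_max = (2−0)/(1/2−0) = 4
max v = 4 over t∈[1,14] → v_max = 4
check: 4·(1+13) = 56 ✓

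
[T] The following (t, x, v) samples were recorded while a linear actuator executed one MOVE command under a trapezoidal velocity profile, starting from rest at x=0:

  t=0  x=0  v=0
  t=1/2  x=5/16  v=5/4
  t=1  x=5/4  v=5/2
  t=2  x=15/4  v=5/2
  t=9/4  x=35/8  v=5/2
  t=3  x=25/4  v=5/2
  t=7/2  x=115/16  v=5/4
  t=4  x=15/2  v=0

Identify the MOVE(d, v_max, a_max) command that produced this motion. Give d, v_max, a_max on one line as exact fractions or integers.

final state: t=4, x=15/2, v=0 → d = 15/2
a_max = (5/4−0)/(1/2−0) = 5/2
max v = 5/2 over t∈[1,3] → v_max = 5/2
check: 5/2·(1+2) = 15/2 ✓

d=15/2 v_max=5/2 a_max=5/2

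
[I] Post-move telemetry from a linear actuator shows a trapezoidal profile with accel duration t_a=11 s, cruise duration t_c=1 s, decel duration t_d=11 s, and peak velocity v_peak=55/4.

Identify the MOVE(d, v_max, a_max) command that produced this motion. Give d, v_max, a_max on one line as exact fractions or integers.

d=165 v_max=55/4 a_max=5/4

a_max = (55/4)/11 = 5/4
d_a = ½·55/4·11 = 605/8; d_c = 55/4·1 = 55/4
d = 2·605/8 + 55/4 = 165
t_c = 1 > 0 ⇒ limit active, v_max = 55/4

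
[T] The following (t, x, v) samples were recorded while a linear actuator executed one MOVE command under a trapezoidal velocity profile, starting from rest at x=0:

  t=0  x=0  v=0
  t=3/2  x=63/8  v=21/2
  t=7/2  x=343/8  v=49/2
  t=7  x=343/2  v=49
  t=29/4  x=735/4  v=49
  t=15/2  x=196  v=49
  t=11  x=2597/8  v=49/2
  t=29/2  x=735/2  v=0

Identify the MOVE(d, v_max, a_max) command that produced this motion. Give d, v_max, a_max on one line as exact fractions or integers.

d=735/2 v_max=49 a_max=7

final state: t=29/2, x=735/2, v=0 → d = 735/2
a_max = (21/2−0)/(3/2−0) = 7
max v = 49 over t∈[7,15/2] → v_max = 49
check: 49·(7+1/2) = 735/2 ✓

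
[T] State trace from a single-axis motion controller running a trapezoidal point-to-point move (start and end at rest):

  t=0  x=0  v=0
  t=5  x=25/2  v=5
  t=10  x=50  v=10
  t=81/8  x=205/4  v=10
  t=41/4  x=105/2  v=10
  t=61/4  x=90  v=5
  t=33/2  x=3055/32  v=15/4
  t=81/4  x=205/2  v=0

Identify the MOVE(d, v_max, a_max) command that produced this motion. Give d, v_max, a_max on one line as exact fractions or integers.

d=205/2 v_max=10 a_max=1

final state: t=81/4, x=205/2, v=0 → d = 205/2
a_max = (5−0)/(5−0) = 1
max v = 10 over t∈[10,41/4] → v_max = 10
check: 10·(10+1/4) = 205/2 ✓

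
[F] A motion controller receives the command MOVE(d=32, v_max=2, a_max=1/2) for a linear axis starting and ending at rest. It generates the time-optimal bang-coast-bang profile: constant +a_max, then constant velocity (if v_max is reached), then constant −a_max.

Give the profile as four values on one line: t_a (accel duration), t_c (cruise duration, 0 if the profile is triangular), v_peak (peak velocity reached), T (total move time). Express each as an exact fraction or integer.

t_a=4 t_c=12 v_peak=2 T=20

vₘ²/aₘ = 2²/(1/2) = 8
32 ≥ 8 → trapezoidal
t_a = 2/(1/2) = 4; v_peak = 2
d_cruise = 32 − 8 = 24; t_c = 24/2 = 12
T = 2·4 + 12 = 20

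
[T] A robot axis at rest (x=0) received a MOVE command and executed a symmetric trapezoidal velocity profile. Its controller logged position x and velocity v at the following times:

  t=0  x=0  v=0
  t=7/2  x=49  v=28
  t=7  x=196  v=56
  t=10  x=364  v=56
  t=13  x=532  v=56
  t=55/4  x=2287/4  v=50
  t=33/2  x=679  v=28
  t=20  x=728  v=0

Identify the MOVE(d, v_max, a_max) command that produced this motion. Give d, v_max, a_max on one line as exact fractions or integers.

final state: t=20, x=728, v=0 → d = 728
a_max = (28−0)/(7/2−0) = 8
max v = 56 over t∈[7,13] → v_max = 56
check: 56·(7+6) = 728 ✓

d=728 v_max=56 a_max=8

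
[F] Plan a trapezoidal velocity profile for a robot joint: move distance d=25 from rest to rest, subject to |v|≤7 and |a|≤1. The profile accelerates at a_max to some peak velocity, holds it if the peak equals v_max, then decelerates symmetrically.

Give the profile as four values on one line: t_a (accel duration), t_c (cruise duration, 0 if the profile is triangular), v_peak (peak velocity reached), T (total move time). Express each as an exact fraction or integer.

t_a=5 t_c=0 v_peak=5 T=10

(v_max)²/a_max = 7²/1 = 49
25 < 49 → triangular
v_peak = √(25·1) = √25 = 5
t_a = 5/1 = 5; t_c = 0
T = 2·5 = 10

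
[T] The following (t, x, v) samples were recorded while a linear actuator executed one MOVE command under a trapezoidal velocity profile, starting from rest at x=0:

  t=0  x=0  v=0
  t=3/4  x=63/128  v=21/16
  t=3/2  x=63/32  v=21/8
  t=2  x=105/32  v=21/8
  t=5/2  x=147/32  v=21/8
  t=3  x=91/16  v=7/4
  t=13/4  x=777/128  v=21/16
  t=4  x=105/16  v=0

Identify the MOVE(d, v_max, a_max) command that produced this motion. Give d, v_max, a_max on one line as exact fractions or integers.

d=105/16 v_max=21/8 a_max=7/4

final state: t=4, x=105/16, v=0 → d = 105/16
a_max = (21/16−0)/(3/4−0) = 7/4
max v = 21/8 over t∈[3/2,5/2] → v_max = 21/8
check: 21/8·(3/2+1) = 105/16 ✓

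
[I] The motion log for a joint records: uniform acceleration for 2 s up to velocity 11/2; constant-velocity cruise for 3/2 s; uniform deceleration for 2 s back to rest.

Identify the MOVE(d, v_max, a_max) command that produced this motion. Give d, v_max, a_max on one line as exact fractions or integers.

d=77/4 v_max=11/2 a_max=11/4

a_max = (11/2)/2 = 11/4
d_a = ½·11/2·2 = 11/2; d_c = 11/2·3/2 = 33/4
d = 2·11/2 + 33/4 = 77/4
t_c = 3/2 > 0 → v_max = v_peak = 11/2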